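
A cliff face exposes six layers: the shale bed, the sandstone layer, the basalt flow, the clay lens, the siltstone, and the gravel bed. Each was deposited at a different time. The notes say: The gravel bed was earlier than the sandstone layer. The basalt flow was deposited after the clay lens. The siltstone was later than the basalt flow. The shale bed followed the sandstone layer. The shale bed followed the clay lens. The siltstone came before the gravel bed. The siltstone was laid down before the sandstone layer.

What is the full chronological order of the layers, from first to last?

the clay lens, the basalt flow, the siltstone, the gravel bed, the sandstone layer, the shale bed

The constraints fix every adjacent pair, so only one ordering works:
the clay lens → the basalt flow → the siltstone → the gravel bed → the sandstone layer → the shale bed.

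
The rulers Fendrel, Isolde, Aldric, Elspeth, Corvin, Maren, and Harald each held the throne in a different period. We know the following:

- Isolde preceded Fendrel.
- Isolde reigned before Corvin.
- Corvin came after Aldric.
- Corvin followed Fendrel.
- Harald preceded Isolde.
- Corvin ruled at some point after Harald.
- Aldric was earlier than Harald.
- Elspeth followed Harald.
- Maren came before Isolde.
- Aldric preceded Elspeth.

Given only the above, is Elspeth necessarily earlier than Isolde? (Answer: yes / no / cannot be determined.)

No chain of stated constraints runs from Elspeth to Isolde, and none runs from Isolde to Elspeth either.
So the relative order of Elspeth and Isolde is not fixed by the given facts.

cannot be determined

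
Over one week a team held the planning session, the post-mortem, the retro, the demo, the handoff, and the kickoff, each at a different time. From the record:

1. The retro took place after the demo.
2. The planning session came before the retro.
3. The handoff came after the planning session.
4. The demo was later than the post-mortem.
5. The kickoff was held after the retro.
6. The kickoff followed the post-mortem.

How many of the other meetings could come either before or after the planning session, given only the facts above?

Forced after the planning session: the handoff, the kickoff, and the retro.
That leaves the demo and the post-mortem with no forced order relative to the planning session — 2.

2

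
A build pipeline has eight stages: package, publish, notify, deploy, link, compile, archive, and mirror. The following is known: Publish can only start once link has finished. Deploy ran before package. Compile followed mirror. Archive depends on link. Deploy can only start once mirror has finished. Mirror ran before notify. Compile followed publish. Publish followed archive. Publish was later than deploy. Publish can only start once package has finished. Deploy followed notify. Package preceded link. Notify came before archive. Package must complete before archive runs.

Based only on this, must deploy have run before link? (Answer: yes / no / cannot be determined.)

Chain the constraints: deploy → package → link. Each link is directly stated, so deploy comes before link.

yes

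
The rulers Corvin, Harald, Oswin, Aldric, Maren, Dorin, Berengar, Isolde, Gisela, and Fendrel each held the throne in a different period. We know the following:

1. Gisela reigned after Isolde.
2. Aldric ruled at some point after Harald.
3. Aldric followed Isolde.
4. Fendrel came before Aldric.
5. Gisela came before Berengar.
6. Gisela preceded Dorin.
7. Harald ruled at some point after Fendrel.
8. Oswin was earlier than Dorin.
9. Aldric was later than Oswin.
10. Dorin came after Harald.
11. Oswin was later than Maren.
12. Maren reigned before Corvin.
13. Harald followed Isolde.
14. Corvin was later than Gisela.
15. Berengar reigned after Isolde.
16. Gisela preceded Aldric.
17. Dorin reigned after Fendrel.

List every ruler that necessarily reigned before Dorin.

Fendrel, Gisela, Harald, Isolde, Maren, Oswin

Directly stated before Dorin: Fendrel, Gisela, Harald, and Oswin.
Isolde reaches Dorin via Isolde → Harald → Dorin.
Maren reaches Dorin via Maren → Oswin → Dorin.
No chain forces Berengar (or any of the others) ahead of Dorin.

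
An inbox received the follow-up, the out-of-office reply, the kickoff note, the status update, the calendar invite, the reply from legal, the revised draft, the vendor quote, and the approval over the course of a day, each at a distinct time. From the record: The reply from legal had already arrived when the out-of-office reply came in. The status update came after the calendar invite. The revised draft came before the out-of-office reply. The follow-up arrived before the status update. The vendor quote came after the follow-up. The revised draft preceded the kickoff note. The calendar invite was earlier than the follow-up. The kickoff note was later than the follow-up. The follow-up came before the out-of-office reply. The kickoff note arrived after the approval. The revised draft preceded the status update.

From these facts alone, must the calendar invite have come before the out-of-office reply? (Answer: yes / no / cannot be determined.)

yes

Chain the constraints: the calendar invite → the follow-up → the out-of-office reply. Each link is directly stated, so the calendar invite comes before the out-of-office reply.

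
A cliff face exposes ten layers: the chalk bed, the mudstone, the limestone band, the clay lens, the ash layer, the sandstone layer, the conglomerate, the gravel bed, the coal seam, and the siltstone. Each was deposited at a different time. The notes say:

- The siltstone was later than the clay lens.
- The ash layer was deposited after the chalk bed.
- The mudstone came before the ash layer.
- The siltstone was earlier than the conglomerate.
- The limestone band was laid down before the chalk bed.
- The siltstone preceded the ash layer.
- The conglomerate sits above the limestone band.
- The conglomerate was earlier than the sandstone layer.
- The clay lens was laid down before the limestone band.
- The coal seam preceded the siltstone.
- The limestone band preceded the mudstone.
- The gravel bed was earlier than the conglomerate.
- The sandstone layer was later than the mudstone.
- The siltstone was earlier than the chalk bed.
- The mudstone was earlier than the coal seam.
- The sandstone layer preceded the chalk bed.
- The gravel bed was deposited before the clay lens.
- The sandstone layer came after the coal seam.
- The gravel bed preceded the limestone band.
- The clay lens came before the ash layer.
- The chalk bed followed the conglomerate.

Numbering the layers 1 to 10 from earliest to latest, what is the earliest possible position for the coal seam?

The clay lens, the gravel bed, the limestone band, and the mudstone must all come before the coal seam — 4 forced predecessors.
Nothing else is forced ahead of the coal seam, so its earliest slot is position 4 + 1 = 5.

5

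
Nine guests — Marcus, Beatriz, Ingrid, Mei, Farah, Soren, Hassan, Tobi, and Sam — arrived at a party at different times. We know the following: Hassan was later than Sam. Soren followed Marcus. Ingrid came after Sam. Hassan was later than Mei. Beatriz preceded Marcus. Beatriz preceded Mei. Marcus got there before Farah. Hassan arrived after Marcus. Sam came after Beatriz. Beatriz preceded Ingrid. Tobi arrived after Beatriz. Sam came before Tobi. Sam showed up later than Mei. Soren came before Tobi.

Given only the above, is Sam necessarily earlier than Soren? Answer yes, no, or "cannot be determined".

No chain of stated constraints runs from Sam to Soren, and none runs from Soren to Sam either.
So the relative order of Sam and Soren is not fixed by the given facts.

cannot be determined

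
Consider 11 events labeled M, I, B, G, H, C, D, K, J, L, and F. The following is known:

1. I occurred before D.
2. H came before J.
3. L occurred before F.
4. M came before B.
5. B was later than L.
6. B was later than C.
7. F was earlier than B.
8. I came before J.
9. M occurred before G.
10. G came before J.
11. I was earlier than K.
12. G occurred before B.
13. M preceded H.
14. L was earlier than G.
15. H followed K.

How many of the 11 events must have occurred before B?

Directly stated before B: C, F, G, L, and M.
That's C, F, G, L, and M — 5 in all.

5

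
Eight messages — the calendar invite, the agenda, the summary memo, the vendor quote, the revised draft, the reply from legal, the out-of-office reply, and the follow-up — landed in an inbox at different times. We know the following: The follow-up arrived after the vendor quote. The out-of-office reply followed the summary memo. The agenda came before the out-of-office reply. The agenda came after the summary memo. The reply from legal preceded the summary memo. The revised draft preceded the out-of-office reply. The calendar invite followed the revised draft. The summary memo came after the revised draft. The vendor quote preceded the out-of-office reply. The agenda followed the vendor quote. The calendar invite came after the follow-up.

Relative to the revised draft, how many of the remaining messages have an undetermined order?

Forced after the revised draft: the agenda, the calendar invite, the out-of-office reply, and the summary memo.
That leaves the follow-up, the reply from legal, and the vendor quote with no forced order relative to the revised draft — 3.

3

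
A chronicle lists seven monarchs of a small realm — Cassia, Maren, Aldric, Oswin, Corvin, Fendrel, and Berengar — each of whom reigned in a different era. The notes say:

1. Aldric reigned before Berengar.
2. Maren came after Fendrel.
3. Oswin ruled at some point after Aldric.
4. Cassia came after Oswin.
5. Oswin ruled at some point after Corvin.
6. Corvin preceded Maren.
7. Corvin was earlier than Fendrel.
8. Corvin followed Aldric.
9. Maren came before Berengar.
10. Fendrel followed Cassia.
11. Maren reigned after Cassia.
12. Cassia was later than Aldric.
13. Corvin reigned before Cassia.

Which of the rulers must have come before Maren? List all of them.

Aldric, Cassia, Corvin, Fendrel, Oswin

Directly stated before Maren: Cassia, Corvin, and Fendrel.
Aldric reaches Maren via Aldric → Corvin → Maren.
Oswin reaches Maren via Oswin → Cassia → Maren.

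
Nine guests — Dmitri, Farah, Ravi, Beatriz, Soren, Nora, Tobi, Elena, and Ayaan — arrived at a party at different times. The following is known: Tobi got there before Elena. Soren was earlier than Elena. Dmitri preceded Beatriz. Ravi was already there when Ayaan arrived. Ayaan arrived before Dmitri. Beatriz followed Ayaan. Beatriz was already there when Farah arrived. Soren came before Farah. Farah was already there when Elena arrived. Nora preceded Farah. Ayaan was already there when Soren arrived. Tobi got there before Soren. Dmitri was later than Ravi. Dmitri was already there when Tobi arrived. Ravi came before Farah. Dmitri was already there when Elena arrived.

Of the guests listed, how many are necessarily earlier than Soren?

4

Directly stated before Soren: Ayaan and Tobi.
Dmitri reaches Soren via Dmitri → Tobi → Soren.
Ravi reaches Soren via Ravi → Ayaan → Soren.
No chain forces Beatriz (or any of the others) ahead of Soren.
That's Ayaan, Dmitri, Ravi, and Tobi — 4 in all.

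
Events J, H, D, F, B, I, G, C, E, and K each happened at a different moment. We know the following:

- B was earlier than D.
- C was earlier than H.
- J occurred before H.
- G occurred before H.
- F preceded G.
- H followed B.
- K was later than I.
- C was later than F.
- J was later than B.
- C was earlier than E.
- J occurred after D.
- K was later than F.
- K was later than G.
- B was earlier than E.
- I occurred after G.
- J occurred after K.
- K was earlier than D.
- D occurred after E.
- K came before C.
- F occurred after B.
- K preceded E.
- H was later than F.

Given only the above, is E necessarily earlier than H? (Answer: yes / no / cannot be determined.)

yes

Chain the constraints: E → D → J → H. Each link is directly stated, so E comes before H.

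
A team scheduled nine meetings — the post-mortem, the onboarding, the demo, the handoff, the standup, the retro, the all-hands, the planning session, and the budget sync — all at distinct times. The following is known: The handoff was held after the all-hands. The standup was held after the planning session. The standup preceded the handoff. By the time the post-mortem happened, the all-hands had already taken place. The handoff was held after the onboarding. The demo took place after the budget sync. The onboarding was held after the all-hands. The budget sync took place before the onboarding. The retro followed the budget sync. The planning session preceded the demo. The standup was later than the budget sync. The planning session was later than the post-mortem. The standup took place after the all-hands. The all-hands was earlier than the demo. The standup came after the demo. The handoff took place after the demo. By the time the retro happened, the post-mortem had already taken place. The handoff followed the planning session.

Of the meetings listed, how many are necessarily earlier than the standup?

5

Directly stated before the standup: the all-hands, the budget sync, the demo, and the planning session.
The post-mortem reaches the standup via the post-mortem → the planning session → the standup.
That's the all-hands, the budget sync, the demo, the planning session, and the post-mortem — 5 in all.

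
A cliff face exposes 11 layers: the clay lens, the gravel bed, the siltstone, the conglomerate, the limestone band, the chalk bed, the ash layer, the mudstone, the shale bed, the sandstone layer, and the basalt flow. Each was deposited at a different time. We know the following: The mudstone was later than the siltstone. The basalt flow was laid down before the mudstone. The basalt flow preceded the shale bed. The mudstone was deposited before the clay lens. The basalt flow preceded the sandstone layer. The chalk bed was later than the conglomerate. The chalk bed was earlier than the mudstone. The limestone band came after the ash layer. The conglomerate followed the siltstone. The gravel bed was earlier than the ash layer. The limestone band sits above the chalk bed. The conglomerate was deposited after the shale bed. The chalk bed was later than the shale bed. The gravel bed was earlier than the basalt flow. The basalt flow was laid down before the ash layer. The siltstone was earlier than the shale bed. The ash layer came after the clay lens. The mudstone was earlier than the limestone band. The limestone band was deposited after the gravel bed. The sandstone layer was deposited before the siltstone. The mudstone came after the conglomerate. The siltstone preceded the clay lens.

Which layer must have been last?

the limestone band

Every other layer has a chain of constraints placing it before the limestone band, so the limestone band is last.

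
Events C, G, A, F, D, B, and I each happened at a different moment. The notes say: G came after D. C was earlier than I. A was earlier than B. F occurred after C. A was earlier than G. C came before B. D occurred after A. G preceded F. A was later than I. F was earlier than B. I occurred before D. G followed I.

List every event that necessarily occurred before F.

Directly stated before F: C and G.
A reaches F via A → G → F.
D reaches F via D → G → F.
I reaches F via I → G → F.
No chain forces B ahead of F.

A, C, D, G, I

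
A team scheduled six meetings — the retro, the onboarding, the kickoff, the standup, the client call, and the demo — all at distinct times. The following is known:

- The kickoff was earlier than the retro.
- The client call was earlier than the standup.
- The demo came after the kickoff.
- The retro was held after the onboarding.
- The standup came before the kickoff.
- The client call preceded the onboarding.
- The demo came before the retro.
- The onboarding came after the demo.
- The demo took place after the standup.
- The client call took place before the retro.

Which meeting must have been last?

Every other meeting has a chain of constraints placing it before the retro, so the retro is last.

the retro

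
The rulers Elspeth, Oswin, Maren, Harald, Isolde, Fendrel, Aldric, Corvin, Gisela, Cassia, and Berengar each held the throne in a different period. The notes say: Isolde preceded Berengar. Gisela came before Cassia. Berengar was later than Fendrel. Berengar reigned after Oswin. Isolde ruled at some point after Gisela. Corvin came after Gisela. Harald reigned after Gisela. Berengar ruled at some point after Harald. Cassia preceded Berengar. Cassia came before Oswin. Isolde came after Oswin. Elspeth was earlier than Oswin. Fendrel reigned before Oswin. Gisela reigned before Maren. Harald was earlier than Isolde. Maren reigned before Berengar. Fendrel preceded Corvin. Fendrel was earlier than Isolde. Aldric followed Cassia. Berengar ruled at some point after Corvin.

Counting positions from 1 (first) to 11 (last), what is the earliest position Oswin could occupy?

Cassia, Elspeth, Fendrel, and Gisela must all come before Oswin — 4 forced predecessors.
Nothing else is forced ahead of Oswin, so their earliest slot is position 4 + 1 = 5.

5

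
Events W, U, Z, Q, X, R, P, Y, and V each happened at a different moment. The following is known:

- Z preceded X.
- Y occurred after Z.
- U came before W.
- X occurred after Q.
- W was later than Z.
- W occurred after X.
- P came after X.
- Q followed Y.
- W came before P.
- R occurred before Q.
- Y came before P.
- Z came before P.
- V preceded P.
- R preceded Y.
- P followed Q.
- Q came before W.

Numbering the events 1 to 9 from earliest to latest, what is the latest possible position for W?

8

W must come before P — 1 event forced after it.
Everything else can be placed before W in some valid order, so W can sit as late as position 9 − 1 = 8.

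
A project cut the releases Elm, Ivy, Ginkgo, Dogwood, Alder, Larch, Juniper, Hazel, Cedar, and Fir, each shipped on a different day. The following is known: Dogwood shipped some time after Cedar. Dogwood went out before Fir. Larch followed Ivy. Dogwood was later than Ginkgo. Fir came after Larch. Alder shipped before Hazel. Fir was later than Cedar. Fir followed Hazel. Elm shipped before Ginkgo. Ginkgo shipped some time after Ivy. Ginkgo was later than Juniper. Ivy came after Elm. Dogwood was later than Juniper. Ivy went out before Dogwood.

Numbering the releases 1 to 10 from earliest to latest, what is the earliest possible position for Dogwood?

6

Cedar, Elm, Ginkgo, Ivy, and Juniper must all come before Dogwood — 5 forced predecessors.
Nothing else is forced ahead of Dogwood, so its earliest slot is position 5 + 1 = 6.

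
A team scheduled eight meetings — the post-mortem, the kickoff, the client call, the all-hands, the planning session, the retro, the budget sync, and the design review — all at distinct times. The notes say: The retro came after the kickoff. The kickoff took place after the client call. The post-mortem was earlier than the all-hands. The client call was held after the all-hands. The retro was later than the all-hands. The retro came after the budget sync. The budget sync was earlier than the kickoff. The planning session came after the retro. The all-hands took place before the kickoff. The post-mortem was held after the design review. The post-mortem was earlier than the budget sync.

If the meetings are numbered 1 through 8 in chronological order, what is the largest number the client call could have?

The client call must come before the kickoff, the planning session, and the retro — 3 meetings forced after it.
Everything else can be placed before the client call in some valid order, so the client call can sit as late as position 8 − 3 = 5.

5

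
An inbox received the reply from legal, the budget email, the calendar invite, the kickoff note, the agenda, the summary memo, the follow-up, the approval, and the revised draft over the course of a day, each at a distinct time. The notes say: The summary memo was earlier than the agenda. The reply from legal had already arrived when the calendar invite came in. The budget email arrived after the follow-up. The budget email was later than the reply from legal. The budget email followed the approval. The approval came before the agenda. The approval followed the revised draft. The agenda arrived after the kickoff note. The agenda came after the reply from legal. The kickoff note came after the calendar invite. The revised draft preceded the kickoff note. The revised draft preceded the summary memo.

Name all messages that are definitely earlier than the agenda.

Directly stated before the agenda: the approval, the kickoff note, the reply from legal, and the summary memo.
The calendar invite reaches the agenda via the calendar invite → the kickoff note → the agenda.
The revised draft reaches the agenda via the revised draft → the summary memo → the agenda.
No chain forces the budget email (or any of the others) ahead of the agenda.

the approval, the calendar invite, the kickoff note, the reply from legal, the revised draft, the summary memo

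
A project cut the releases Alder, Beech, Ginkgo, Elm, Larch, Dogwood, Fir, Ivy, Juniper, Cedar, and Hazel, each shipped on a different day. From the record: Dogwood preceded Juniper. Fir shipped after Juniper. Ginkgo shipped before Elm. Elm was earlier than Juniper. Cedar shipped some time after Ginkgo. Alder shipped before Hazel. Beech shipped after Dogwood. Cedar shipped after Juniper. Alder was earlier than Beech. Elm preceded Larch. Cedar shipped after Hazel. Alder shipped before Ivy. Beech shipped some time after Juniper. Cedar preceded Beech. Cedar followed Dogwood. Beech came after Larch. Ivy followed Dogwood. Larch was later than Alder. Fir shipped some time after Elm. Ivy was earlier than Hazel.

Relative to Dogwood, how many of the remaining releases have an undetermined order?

Forced after Dogwood: Beech, Cedar, Fir, Hazel, Ivy, and Juniper.
That leaves Alder, Elm, Ginkgo, and Larch with no forced order relative to Dogwood — 4.

4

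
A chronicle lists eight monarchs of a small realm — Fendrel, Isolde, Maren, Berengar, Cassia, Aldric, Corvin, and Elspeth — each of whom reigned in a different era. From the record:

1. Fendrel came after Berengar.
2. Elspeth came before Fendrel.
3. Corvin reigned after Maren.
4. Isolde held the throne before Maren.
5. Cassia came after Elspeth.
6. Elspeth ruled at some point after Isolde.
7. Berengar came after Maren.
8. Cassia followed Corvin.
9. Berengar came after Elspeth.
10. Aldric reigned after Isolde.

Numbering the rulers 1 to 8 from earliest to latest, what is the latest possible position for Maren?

Maren must come before Berengar, Cassia, Corvin, and Fendrel — 4 rulers forced after them.
Everything else can be placed before Maren in some valid order, so Maren can sit as late as position 8 − 4 = 4.

4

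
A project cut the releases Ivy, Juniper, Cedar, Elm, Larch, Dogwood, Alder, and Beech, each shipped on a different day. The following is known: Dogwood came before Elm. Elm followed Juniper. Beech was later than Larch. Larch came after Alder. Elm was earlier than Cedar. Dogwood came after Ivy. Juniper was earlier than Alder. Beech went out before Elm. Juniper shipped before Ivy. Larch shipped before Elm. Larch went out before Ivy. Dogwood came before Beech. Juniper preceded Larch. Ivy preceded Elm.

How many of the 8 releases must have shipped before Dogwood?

Directly stated before Dogwood: Ivy.
Alder reaches Dogwood via Alder → Larch → Ivy → Dogwood.
Juniper reaches Dogwood via Juniper → Ivy → Dogwood.
Larch reaches Dogwood via Larch → Ivy → Dogwood.
No chain forces Beech (or any of the others) ahead of Dogwood.
That's Alder, Ivy, Juniper, and Larch — 4 in all.

4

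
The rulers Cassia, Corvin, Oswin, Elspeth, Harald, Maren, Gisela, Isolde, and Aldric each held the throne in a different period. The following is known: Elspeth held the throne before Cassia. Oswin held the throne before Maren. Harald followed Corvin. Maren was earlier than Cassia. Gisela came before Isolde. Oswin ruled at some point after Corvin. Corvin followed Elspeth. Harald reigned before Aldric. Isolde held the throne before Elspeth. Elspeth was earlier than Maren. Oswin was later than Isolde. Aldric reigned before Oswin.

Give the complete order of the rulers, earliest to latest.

The constraints fix every adjacent pair, so only one ordering works:
Gisela → Isolde → Elspeth → Corvin → Harald → Aldric → Oswin → Maren → Cassia.

Gisela, Isolde, Elspeth, Corvin, Harald, Aldric, Oswin, Maren, Cassia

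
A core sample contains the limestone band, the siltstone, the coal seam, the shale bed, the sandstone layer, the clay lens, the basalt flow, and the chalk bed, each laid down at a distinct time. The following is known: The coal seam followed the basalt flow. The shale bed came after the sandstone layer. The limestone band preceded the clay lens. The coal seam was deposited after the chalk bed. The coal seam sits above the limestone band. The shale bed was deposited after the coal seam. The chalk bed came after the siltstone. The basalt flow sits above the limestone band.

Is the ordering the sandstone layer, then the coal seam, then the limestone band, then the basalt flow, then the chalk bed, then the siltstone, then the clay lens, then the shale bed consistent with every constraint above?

The constraints require the limestone band before the coal seam, but in the proposed sequence the coal seam appears ahead of the limestone band. That one violation is enough.

no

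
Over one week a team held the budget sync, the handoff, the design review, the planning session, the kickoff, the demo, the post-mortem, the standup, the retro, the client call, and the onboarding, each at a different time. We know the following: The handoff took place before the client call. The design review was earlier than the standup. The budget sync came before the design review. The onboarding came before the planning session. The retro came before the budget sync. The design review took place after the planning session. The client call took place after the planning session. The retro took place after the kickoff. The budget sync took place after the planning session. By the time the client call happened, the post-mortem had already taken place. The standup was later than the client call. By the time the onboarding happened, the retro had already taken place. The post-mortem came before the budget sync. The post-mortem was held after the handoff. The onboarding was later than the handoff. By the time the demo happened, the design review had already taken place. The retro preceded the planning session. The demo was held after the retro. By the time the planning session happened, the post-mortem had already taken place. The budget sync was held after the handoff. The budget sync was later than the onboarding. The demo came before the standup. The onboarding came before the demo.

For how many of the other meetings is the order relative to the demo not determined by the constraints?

1

Forced before the demo: the budget sync, the design review, the handoff, the kickoff, the onboarding, the planning session, the post-mortem, and the retro; forced after the demo: the standup.
That leaves the client call with no forced order relative to the demo — 1.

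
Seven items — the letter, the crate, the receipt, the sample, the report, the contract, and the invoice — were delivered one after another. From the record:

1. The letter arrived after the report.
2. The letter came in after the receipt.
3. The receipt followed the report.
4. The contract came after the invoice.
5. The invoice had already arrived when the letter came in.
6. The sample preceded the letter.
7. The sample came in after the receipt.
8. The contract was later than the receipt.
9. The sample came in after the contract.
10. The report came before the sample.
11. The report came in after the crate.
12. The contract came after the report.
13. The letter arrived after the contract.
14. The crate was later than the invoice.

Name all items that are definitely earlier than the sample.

Directly stated before the sample: the contract, the receipt, and the report.
The crate reaches the sample via the crate → the report → the sample.
The invoice reaches the sample via the invoice → the contract → the sample.
No chain forces the letter ahead of the sample.

the contract, the crate, the invoice, the receipt, the report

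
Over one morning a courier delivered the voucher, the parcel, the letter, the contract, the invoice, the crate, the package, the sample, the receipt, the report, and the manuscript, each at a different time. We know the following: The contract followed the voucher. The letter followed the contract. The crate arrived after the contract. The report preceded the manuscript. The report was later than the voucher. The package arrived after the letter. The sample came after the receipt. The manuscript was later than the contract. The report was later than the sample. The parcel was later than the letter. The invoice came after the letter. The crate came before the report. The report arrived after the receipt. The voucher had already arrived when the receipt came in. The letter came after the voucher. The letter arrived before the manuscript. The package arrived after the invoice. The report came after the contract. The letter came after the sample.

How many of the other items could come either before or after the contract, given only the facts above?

2

Forced before the contract: the voucher; forced after the contract: the crate, the invoice, the letter, the manuscript, the package, the parcel, and the report.
That leaves the receipt and the sample with no forced order relative to the contract — 2.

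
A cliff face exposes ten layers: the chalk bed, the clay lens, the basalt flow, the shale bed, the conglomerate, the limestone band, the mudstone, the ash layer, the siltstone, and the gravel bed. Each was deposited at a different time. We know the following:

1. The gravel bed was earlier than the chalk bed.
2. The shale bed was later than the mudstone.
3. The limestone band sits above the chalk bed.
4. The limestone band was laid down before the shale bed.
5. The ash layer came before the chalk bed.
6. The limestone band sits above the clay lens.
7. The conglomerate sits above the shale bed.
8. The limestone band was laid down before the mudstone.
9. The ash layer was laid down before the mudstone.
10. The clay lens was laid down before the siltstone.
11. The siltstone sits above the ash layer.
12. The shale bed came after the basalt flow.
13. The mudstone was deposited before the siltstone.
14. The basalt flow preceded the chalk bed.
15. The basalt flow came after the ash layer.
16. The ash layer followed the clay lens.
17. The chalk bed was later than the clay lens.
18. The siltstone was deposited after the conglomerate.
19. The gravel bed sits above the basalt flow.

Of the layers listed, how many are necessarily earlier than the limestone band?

Directly stated before the limestone band: the chalk bed and the clay lens.
The ash layer reaches the limestone band via the ash layer → the chalk bed → the limestone band.
The basalt flow reaches the limestone band via the basalt flow → the chalk bed → the limestone band.
The gravel bed reaches the limestone band via the gravel bed → the chalk bed → the limestone band.
That's the ash layer, the basalt flow, the chalk bed, the clay lens, and the gravel bed — 5 in all.

5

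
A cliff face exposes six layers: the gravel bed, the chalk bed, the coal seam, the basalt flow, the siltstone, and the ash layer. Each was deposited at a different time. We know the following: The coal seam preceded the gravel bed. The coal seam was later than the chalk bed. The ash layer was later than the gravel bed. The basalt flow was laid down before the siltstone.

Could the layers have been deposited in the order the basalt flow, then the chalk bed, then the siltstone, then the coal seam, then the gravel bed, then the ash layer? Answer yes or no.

Check each stated constraint against the proposed order — e.g. the basalt flow is ahead of the siltstone; the chalk bed is ahead of the coal seam. Every pair is in the required order; nothing is violated.

yes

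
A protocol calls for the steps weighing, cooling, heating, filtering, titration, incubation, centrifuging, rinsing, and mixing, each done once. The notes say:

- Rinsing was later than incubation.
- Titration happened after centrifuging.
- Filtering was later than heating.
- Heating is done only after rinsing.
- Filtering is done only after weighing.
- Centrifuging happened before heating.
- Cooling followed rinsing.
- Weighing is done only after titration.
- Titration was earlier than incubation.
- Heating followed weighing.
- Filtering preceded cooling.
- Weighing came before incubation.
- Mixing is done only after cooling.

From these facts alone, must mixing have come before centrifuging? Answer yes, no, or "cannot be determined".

Tracing the constraints gives centrifuging → heating → filtering → cooling → mixing, so centrifuging must come before mixing.
That means mixing cannot be before centrifuging.

no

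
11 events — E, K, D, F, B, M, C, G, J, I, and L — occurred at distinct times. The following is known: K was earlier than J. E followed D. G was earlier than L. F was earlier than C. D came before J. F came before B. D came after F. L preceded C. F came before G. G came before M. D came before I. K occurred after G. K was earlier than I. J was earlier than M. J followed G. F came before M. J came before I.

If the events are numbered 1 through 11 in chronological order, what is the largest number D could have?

7

D must come before E, I, J, and M — 4 events forced after it.
Everything else can be placed before D in some valid order, so D can sit as late as position 11 − 4 = 7.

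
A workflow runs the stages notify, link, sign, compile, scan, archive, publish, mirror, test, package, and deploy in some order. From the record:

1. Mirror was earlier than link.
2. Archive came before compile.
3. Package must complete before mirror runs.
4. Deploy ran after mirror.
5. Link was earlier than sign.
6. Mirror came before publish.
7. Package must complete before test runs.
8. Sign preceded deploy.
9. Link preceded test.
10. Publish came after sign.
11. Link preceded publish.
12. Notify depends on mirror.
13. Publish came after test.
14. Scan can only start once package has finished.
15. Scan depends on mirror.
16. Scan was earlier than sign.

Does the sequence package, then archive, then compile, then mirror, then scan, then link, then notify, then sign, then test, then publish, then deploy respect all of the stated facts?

yes

Check each stated constraint against the proposed order — e.g. mirror is ahead of deploy; package is ahead of test. Every pair is in the required order; nothing is violated.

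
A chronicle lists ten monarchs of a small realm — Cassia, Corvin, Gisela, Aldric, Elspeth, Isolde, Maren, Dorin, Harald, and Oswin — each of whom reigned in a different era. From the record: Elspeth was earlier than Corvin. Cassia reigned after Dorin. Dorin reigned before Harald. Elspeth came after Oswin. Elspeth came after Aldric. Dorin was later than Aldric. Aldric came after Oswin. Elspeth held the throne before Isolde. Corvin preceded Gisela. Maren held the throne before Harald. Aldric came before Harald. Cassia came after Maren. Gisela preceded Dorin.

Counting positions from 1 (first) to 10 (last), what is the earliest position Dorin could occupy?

Aldric, Corvin, Elspeth, Gisela, and Oswin must all come before Dorin — 5 forced predecessors.
Nothing else is forced ahead of Dorin, so their earliest slot is position 5 + 1 = 6.

6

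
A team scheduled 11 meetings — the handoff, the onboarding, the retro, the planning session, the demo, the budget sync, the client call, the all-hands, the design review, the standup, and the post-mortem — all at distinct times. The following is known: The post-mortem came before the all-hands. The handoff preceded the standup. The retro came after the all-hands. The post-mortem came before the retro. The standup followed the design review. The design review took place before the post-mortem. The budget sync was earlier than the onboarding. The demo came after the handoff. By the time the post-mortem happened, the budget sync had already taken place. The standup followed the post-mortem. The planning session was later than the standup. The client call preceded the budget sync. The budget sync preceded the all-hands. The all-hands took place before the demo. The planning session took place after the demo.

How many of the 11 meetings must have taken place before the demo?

Directly stated before the demo: the all-hands and the handoff.
The budget sync reaches the demo via the budget sync → the all-hands → the demo.
The client call reaches the demo via the client call → the budget sync → the all-hands → the demo.
The design review reaches the demo via the design review → the post-mortem → the all-hands → the demo.
Likewise the post-mortem reaches the demo by chaining the stated constraints.
No chain forces the planning session (or any of the others) ahead of the demo.
That's the all-hands, the budget sync, the client call, the design review, the handoff, and the post-mortem — 6 in all.

6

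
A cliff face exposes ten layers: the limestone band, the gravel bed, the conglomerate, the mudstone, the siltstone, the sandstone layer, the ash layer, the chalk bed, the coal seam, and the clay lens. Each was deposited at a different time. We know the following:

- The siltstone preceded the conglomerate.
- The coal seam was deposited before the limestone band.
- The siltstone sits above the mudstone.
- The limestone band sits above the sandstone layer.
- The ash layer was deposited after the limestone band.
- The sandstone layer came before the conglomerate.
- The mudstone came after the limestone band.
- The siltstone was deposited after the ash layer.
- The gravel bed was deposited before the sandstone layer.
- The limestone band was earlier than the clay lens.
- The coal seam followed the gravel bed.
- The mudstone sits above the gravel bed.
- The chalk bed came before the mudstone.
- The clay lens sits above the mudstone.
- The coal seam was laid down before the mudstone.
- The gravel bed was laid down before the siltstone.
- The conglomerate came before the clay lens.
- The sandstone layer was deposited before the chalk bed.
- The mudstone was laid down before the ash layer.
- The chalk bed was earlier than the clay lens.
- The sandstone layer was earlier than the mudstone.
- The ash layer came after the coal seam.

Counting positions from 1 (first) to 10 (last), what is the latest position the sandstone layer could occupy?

3

The sandstone layer must come before the ash layer, the chalk bed, the clay lens, the conglomerate, the limestone band, the mudstone, and the siltstone — 7 layers forced after it.
Everything else can be placed before the sandstone layer in some valid order, so the sandstone layer can sit as late as position 10 − 7 = 3.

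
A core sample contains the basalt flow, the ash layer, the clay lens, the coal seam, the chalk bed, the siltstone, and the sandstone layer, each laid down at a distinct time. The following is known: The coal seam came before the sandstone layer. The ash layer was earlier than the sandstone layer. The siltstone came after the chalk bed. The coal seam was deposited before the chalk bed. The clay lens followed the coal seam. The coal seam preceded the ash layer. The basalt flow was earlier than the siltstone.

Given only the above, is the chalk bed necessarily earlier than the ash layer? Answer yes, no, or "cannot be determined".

No chain of stated constraints runs from the chalk bed to the ash layer, and none runs from the ash layer to the chalk bed either.
So the relative order of the chalk bed and the ash layer is not fixed by the given facts.

cannot be determined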